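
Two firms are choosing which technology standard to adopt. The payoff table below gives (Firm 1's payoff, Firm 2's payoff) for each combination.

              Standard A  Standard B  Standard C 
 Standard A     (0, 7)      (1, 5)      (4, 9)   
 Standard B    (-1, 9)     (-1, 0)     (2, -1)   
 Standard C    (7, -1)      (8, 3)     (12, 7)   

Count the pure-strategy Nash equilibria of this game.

Both Standard C: Firm 1 gets 12 (best alternative 4); Firm 2 gets 7 (best alternative 3). Neither deviates — NE.
Both Standard B is not a NE: Firm 1 would switch to Standard C (8 > -1).
No other cell survives both best-response checks, so there is 1 pure NE.

1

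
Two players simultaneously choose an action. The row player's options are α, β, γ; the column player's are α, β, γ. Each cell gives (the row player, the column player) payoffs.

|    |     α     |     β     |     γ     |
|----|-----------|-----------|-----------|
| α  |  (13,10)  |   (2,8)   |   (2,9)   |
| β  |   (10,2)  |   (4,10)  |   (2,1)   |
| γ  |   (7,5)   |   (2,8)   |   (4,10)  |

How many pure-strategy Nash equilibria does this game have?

3

Both α: the row player gets 13 (best alternative 10); the column player gets 10 (best alternative 9). Neither deviates — NE.
Both β: the row player gets 4 (best alternative 2); the column player gets 10 (best alternative 2). Neither deviates — NE.
Both γ: the row player gets 4 (best alternative 2); the column player gets 10 (best alternative 8). Neither deviates — NE.
(β, γ) is not a NE: the row player would switch to γ (4 > 2).
No other cell survives both best-response checks, so there are 3 pure NE.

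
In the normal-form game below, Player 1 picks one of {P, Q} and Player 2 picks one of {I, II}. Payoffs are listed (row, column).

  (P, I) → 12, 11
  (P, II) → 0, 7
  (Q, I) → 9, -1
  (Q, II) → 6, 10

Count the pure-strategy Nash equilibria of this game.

(P, I): Player 1 gets 12 (best alternative 9); Player 2 gets 11 (best alternative 7). Neither deviates — NE.
(Q, II): Player 1 gets 6 (best alternative 0); Player 2 gets 10 (best alternative -1). Neither deviates — NE.
(Q, I) is not a NE: Player 1 would switch to P (12 > 9).
No other cell survives both best-response checks, so there are 2 pure NE.

2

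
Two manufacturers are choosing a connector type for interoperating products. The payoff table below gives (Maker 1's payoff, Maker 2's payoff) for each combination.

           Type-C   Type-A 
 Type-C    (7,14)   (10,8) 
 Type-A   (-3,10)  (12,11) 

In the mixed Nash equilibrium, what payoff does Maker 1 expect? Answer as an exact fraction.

Maker 2 mixes with probability q on Type-C, chosen so Maker 1 is indifferent: 7q + 10(1−q) = (-3)q + 12(1−q) gives q = 1/6.
Maker 1's expected payoff (from either row, since indifferent) is 7·1/6 + 10·5/6 = 19/2.

19/2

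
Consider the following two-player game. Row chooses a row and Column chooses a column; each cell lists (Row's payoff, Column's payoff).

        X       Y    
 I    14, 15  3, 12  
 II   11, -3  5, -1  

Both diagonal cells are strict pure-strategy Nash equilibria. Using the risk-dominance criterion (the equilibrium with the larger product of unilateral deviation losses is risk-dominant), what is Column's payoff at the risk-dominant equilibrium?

At (I, X): Row loses 14 − 11 = 3 by deviating; Column loses 15 − 12 = 3. Product = 3·3 = 9.
At (II, Y): Row loses 5 − 3 = 2 by deviating; Column loses -1 − (-3) = 2. Product = 2·2 = 4.
9 > 4, so (I, X) is risk-dominant. Column's payoff there is 15.

15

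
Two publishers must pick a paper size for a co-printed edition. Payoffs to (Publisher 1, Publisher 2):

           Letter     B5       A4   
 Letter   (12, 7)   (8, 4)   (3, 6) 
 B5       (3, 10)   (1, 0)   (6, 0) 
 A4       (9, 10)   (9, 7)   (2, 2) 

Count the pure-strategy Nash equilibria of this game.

Both Letter: Publisher 1 gets 12 (best alternative 9); Publisher 2 gets 7 (best alternative 6). Neither deviates — NE.
Both B5 is not a NE: Publisher 1 would switch to A4 (9 > 1).
No other cell survives both best-response checks, so there is 1 pure NE.

1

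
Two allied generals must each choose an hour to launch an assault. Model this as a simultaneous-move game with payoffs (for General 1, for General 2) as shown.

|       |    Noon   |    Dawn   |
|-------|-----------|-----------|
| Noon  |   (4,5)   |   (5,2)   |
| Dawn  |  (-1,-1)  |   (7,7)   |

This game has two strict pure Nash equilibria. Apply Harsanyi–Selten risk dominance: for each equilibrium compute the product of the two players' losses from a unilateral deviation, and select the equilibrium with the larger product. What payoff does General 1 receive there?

7

At both Noon: General 1 loses 4 − (-1) = 5 by deviating; General 2 loses 5 − 2 = 3. Product = 5·3 = 15.
At both Dawn: General 1 loses 7 − 5 = 2 by deviating; General 2 loses 7 − (-1) = 8. Product = 2·8 = 16.
16 > 15, so both Dawn is risk-dominant. General 1's payoff there is 7.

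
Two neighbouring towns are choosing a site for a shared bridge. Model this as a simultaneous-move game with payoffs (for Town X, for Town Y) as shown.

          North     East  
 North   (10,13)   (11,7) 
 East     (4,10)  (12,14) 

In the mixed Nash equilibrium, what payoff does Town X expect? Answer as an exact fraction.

Town Y mixes with probability q on North, chosen so Town X is indifferent: 10q + 11(1−q) = 4q + 12(1−q) gives q = 1/7.
Town X's expected payoff (from either row, since indifferent) is 10·1/7 + 11·6/7 = 76/7.

76/7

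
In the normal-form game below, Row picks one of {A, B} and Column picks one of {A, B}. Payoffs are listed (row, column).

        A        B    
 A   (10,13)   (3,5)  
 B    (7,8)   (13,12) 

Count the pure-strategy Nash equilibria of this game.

Both A: Row gets 10 (best alternative 7); Column gets 13 (best alternative 5). Neither deviates — NE.
Both B: Row gets 13 (best alternative 3); Column gets 12 (best alternative 8). Neither deviates — NE.
(A, B) is not a NE: Row would switch to B (13 > 3).
No other cell survives both best-response checks, so there are 2 pure NE.

2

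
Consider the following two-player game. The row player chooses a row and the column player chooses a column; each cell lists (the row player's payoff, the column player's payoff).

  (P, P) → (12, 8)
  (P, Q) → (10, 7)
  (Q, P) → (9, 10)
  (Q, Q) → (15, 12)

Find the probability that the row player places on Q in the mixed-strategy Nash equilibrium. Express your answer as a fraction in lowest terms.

The row player's mix p on P must make the column player indifferent between P and Q.
The column player's payoff from P: 8p + 10(1−p). From Q: 7p + 12(1−p).
Set equal: 1p = 2(1−p) → p = 2/3.
Probability on Q is 1 − 2/3 = 1/3.

1/3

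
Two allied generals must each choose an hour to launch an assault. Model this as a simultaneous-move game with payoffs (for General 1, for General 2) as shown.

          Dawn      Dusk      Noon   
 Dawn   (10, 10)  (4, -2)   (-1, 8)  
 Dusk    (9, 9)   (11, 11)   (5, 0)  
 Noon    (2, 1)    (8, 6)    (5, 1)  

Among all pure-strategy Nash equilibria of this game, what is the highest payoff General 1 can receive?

Both Dawn is a pure NE (General 1: 10 ≥ 9; General 2: 10 ≥ 8). General 1 gets 10.
Both Dusk is a pure NE (General 1: 11 ≥ 8; General 2: 11 ≥ 9). General 1 gets 11.
Every other cell has a profitable deviation for at least one player. Highest of {10, 11} is 11.

11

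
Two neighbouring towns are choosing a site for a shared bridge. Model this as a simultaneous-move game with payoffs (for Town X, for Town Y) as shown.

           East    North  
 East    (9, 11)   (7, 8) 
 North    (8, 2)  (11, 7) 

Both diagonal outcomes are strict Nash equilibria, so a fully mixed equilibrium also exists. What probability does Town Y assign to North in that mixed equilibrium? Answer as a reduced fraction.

Town Y's mix q on East must make Town X indifferent between East and North.
Town X's payoff from East: 9q + 7(1−q). From North: 8q + 11(1−q).
Set equal: 1q = 4(1−q) → q = 4/5.
Probability on North is 1 − 4/5 = 1/5.

1/5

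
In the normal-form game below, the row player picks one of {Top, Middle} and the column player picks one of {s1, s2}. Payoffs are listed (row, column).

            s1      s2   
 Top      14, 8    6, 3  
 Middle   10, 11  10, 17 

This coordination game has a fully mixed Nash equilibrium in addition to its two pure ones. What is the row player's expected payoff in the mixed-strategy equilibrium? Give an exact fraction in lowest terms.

10

The column player mixes with probability q on s1, chosen so the row player is indifferent: 14q + 6(1−q) = 10q + 10(1−q) gives q = 1/2.
The row player's expected payoff (from either row, since indifferent) is 14·1/2 + 6·1/2 = 10.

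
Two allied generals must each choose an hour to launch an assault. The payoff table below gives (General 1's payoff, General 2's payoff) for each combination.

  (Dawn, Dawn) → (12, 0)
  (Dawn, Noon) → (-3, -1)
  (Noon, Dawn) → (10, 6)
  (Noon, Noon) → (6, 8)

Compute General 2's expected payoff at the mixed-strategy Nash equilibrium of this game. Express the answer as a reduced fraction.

General 1 mixes with probability p on Dawn, chosen so General 2 is indifferent: 0p + 6(1−p) = (-1)p + 8(1−p) gives p = 2/3.
General 2's expected payoff is 0·2/3 + 6·1/3 = 2.

2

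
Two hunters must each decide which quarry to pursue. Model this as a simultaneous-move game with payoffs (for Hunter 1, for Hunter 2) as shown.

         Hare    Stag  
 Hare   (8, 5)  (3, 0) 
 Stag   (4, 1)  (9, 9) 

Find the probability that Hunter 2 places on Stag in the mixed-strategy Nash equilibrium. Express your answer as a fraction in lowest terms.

2/5

Hunter 2's mix q on Hare must make Hunter 1 indifferent between Hare and Stag.
Hunter 1's payoff from Hare: 8q + 3(1−q). From Stag: 4q + 9(1−q).
Set equal: 4q = 6(1−q) → q = 6/10 = 3/5.
Probability on Stag is 1 − 3/5 = 2/5.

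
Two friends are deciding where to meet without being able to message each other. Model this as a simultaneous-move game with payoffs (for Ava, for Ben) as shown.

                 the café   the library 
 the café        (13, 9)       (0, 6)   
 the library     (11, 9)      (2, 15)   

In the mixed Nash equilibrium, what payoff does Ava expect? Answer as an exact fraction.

Ben mixes with probability q on the café, chosen so Ava is indifferent: 13q + 0(1−q) = 11q + 2(1−q) gives q = 1/2.
Ava's expected payoff (from either row, since indifferent) is 13·1/2 + 0·1/2 = 13/2.

13/2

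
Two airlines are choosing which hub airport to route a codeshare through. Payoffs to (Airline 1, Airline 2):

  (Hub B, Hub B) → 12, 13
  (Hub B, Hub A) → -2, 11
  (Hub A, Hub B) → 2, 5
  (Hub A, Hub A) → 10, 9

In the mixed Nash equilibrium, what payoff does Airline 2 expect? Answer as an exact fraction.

31/3

Airline 1 mixes with probability p on Hub B, chosen so Airline 2 is indifferent: 13p + 5(1−p) = 11p + 9(1−p) gives p = 2/3.
Airline 2's expected payoff is 13·2/3 + 5·1/3 = 31/3.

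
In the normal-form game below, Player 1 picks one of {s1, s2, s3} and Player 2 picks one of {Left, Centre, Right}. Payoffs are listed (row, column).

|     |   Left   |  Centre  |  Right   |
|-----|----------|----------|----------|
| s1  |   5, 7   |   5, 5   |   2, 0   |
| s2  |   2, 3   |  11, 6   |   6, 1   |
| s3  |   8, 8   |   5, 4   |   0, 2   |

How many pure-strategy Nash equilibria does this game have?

2

(s2, Centre): Player 1 gets 11 (best alternative 5); Player 2 gets 6 (best alternative 3). Neither deviates — NE.
(s3, Left): Player 1 gets 8 (best alternative 5); Player 2 gets 8 (best alternative 4). Neither deviates — NE.
(s1, Left) is not a NE: Player 1 would switch to s3 (8 > 5).
No other cell survives both best-response checks, so there are 2 pure NE.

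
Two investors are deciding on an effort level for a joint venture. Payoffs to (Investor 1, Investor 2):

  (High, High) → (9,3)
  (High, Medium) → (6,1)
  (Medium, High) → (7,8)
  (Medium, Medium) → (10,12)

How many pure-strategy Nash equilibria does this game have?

2

Both High: Investor 1 gets 9 (best alternative 7); Investor 2 gets 3 (best alternative 1). Neither deviates — NE.
Both Medium: Investor 1 gets 10 (best alternative 6); Investor 2 gets 12 (best alternative 8). Neither deviates — NE.
(High, Medium) is not a NE: Investor 1 would switch to Medium (10 > 6).
No other cell survives both best-response checks, so there are 2 pure NE.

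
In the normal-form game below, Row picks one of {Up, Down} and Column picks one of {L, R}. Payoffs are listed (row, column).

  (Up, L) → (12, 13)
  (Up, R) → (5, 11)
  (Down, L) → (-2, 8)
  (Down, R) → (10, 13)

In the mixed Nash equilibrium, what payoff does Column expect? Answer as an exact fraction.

Row mixes with probability p on Up, chosen so Column is indifferent: 13p + 8(1−p) = 11p + 13(1−p) gives p = 5/7.
Column's expected payoff is 13·5/7 + 8·2/7 = 81/7.

81/7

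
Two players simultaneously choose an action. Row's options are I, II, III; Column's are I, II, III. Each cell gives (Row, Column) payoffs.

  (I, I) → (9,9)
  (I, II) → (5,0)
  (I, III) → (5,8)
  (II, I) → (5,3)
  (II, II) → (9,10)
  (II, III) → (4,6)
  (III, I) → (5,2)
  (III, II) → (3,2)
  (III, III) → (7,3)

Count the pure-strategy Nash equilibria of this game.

3

Both I: Row gets 9 (best alternative 5); Column gets 9 (best alternative 8). Neither deviates — NE.
Both II: Row gets 9 (best alternative 5); Column gets 10 (best alternative 6). Neither deviates — NE.
Both III: Row gets 7 (best alternative 5); Column gets 3 (best alternative 2). Neither deviates — NE.
(III, II) is not a NE: Row would switch to II (9 > 3).
No other cell survives both best-response checks, so there are 3 pure NE.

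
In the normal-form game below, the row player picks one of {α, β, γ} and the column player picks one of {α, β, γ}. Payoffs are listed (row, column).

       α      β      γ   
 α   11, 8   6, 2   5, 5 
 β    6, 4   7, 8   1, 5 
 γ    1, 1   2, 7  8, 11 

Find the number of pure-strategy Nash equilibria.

3

Both α: the row player gets 11 (best alternative 6); the column player gets 8 (best alternative 5). Neither deviates — NE.
Both β: the row player gets 7 (best alternative 6); the column player gets 8 (best alternative 5). Neither deviates — NE.
Both γ: the row player gets 8 (best alternative 5); the column player gets 11 (best alternative 7). Neither deviates — NE.
(α, β) is not a NE: the row player would switch to β (7 > 6).
No other cell survives both best-response checks, so there are 3 pure NE.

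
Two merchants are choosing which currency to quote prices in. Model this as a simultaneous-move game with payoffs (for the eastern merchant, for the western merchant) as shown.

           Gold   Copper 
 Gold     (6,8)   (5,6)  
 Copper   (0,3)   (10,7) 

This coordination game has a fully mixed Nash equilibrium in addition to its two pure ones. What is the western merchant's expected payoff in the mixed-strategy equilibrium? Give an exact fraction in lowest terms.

The eastern merchant mixes with probability p on Gold, chosen so the western merchant is indifferent: 8p + 3(1−p) = 6p + 7(1−p) gives p = 2/3.
The western merchant's expected payoff is 8·2/3 + 3·1/3 = 19/3.

19/3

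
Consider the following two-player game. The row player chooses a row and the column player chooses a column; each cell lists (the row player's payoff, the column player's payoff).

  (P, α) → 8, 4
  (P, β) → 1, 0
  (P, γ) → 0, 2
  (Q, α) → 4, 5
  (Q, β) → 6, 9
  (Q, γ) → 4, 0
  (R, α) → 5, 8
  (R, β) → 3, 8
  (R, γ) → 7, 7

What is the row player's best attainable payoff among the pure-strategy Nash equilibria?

8

(P, α) is a pure NE (the row player: 8 ≥ 5; the column player: 4 ≥ 2). The row player gets 8.
(Q, β) is a pure NE (the row player: 6 ≥ 3; the column player: 9 ≥ 5). The row player gets 6.
Every other cell has a profitable deviation for at least one player. Highest of {8, 6} is 8.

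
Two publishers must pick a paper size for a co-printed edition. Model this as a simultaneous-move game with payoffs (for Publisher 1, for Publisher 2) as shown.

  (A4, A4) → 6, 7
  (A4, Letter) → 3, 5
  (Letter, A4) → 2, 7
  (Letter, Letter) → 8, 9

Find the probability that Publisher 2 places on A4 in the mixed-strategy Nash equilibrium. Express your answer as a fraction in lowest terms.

Publisher 2's mix q on A4 must make Publisher 1 indifferent between A4 and Letter.
Publisher 1's payoff from A4: 6q + 3(1−q). From Letter: 2q + 8(1−q).
Set equal: 4q = 5(1−q) → q = 5/9.

5/9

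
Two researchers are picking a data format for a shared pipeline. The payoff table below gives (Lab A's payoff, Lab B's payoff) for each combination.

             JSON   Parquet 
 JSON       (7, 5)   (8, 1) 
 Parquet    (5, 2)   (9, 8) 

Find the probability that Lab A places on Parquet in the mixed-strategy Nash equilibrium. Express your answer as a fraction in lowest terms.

Lab A's mix p on JSON must make Lab B indifferent between JSON and Parquet.
Lab B's payoff from JSON: 5p + 2(1−p). From Parquet: 1p + 8(1−p).
Set equal: 4p = 6(1−p) → p = 6/10 = 3/5.
Probability on Parquet is 1 − 3/5 = 2/5.

2/5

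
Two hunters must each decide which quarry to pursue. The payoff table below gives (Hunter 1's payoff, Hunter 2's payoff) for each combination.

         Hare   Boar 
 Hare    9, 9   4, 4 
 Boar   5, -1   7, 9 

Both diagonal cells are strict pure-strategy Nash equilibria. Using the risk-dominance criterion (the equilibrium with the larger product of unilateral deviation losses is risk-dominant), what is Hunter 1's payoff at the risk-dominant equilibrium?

7

At both Hare: Hunter 1 loses 9 − 5 = 4 by deviating; Hunter 2 loses 9 − 4 = 5. Product = 4·5 = 20.
At both Boar: Hunter 1 loses 7 − 4 = 3 by deviating; Hunter 2 loses 9 − (-1) = 10. Product = 3·10 = 30.
30 > 20, so both Boar is risk-dominant. Hunter 1's payoff there is 7.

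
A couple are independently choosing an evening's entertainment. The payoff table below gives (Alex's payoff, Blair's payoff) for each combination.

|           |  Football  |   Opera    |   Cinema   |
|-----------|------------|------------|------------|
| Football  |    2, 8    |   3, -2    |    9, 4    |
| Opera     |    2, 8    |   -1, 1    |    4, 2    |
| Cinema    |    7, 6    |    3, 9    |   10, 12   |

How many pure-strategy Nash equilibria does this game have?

1

Both Cinema: Alex gets 10 (best alternative 9); Blair gets 12 (best alternative 9). Neither deviates — NE.
Both Opera is not a NE: Alex would switch to Football (3 > -1).
No other cell survives both best-response checks, so there is 1 pure NE.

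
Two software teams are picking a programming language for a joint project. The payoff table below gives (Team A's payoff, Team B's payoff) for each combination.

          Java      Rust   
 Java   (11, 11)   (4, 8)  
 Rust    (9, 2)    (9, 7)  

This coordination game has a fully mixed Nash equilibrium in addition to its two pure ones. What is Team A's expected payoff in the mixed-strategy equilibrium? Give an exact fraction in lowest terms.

Team B mixes with probability q on Java, chosen so Team A is indifferent: 11q + 4(1−q) = 9q + 9(1−q) gives q = 5/7.
Team A's expected payoff (from either row, since indifferent) is 11·5/7 + 4·2/7 = 9.

9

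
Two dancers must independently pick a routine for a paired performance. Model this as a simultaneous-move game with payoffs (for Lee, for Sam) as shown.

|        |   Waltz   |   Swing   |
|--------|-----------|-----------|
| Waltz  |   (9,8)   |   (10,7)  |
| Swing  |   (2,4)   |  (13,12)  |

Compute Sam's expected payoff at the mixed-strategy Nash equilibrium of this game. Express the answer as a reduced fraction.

Lee mixes with probability p on Waltz, chosen so Sam is indifferent: 8p + 4(1−p) = 7p + 12(1−p) gives p = 8/9.
Sam's expected payoff is 8·8/9 + 4·1/9 = 68/9.

68/9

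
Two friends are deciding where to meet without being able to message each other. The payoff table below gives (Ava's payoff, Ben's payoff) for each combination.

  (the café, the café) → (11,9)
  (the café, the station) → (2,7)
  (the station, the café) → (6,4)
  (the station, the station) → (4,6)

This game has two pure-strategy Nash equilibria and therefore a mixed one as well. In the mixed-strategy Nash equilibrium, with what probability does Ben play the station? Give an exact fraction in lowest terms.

5/7

Ben's mix q on the café must make Ava indifferent between the café and the station.
Ava's payoff from the café: 11q + 2(1−q). From the station: 6q + 4(1−q).
Set equal: 5q = 2(1−q) → q = 2/7.
Probability on the station is 1 − 2/7 = 5/7.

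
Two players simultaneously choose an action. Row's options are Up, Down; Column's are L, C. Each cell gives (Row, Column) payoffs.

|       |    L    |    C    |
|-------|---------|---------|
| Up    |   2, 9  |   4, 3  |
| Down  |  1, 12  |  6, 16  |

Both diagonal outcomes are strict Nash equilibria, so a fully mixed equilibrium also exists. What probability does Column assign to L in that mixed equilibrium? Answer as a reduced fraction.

2/3

Column's mix q on L must make Row indifferent between Up and Down.
Row's payoff from Up: 2q + 4(1−q). From Down: 1q + 6(1−q).
Set equal: 1q = 2(1−q) → q = 2/3.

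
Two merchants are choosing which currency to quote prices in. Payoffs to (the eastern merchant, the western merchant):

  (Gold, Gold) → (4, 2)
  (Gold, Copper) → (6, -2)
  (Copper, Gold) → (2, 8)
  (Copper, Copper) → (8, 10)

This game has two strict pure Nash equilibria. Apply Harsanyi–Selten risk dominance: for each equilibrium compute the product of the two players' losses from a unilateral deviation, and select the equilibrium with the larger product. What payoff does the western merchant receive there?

2

At both Gold: the eastern merchant loses 4 − 2 = 2 by deviating; the western merchant loses 2 − (-2) = 4. Product = 2·4 = 8.
At both Copper: the eastern merchant loses 8 − 6 = 2 by deviating; the western merchant loses 10 − 8 = 2. Product = 2·2 = 4.
8 > 4, so both Gold is risk-dominant. The western merchant's payoff there is 2.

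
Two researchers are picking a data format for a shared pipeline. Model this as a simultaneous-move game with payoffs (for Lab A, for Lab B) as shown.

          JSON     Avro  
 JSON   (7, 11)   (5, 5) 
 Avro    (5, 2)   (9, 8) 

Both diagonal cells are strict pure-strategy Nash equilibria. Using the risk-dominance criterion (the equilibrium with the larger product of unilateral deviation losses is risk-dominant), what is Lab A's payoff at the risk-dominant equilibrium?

At both JSON: Lab A loses 7 − 5 = 2 by deviating; Lab B loses 11 − 5 = 6. Product = 2·6 = 12.
At both Avro: Lab A loses 9 − 5 = 4 by deviating; Lab B loses 8 − 2 = 6. Product = 4·6 = 24.
24 > 12, so both Avro is risk-dominant. Lab A's payoff there is 9.

9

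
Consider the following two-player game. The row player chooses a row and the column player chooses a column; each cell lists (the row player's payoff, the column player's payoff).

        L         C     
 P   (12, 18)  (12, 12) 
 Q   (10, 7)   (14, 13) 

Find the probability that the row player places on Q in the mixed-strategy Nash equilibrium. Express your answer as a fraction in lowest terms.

1/2

The row player's mix p on P must make the column player indifferent between L and C.
The column player's payoff from L: 18p + 7(1−p). From C: 12p + 13(1−p).
Set equal: 6p = 6(1−p) → p = 6/12 = 1/2.
Probability on Q is 1 − 1/2 = 1/2.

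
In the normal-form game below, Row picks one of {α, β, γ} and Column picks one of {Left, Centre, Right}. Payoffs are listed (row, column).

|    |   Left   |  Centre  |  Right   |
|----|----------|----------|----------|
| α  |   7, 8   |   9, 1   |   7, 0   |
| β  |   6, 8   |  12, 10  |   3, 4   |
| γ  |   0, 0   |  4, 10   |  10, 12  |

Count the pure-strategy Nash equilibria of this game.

3

(α, Left): Row gets 7 (best alternative 6); Column gets 8 (best alternative 1). Neither deviates — NE.
(β, Centre): Row gets 12 (best alternative 9); Column gets 10 (best alternative 8). Neither deviates — NE.
(γ, Right): Row gets 10 (best alternative 7); Column gets 12 (best alternative 10). Neither deviates — NE.
(α, Right) is not a NE: Row would switch to γ (10 > 7).
No other cell survives both best-response checks, so there are 3 pure NE.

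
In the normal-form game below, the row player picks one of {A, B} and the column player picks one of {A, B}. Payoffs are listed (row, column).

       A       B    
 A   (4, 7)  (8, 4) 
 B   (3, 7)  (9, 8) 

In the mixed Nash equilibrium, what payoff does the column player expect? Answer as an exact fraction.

The row player mixes with probability p on A, chosen so the column player is indifferent: 7p + 7(1−p) = 4p + 8(1−p) gives p = 1/4.
The column player's expected payoff is 7·1/4 + 7·3/4 = 7.

7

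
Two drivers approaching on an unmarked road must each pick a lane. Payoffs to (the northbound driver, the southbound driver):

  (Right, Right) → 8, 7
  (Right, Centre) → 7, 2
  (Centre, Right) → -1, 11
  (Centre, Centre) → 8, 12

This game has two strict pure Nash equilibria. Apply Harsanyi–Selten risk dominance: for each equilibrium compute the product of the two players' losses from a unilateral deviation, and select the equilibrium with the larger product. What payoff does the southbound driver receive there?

At both Right: the northbound driver loses 8 − (-1) = 9 by deviating; the southbound driver loses 7 − 2 = 5. Product = 9·5 = 45.
At both Centre: the northbound driver loses 8 − 7 = 1 by deviating; the southbound driver loses 12 − 11 = 1. Product = 1·1 = 1.
45 > 1, so both Right is risk-dominant. The southbound driver's payoff there is 7.

7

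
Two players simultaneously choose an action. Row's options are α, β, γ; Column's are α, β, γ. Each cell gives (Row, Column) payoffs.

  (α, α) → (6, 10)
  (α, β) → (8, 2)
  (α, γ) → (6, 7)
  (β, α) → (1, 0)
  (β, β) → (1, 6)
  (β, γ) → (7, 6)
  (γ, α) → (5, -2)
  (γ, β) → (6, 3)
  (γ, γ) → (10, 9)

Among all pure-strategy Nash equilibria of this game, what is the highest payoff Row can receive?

Both α is a pure NE (Row: 6 ≥ 5; Column: 10 ≥ 7). Row gets 6.
Both γ is a pure NE (Row: 10 ≥ 7; Column: 9 ≥ 3). Row gets 10.
Every other cell has a profitable deviation for at least one player. Highest of {6, 10} is 10.

10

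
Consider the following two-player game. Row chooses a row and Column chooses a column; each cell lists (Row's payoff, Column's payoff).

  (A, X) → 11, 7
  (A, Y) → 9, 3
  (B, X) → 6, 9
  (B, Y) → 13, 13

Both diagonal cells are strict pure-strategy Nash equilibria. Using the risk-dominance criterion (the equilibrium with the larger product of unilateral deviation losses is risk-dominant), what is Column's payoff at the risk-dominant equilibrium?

7

At (A, X): Row loses 11 − 6 = 5 by deviating; Column loses 7 − 3 = 4. Product = 5·4 = 20.
At (B, Y): Row loses 13 − 9 = 4 by deviating; Column loses 13 − 9 = 4. Product = 4·4 = 16.
20 > 16, so (A, X) is risk-dominant. Column's payoff there is 7.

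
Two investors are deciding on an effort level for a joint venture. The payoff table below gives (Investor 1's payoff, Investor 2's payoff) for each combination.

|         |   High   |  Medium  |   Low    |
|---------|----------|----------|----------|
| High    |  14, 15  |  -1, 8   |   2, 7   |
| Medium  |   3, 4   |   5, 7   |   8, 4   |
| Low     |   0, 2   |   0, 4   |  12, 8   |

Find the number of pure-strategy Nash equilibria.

Both High: Investor 1 gets 14 (best alternative 3); Investor 2 gets 15 (best alternative 8). Neither deviates — NE.
Both Medium: Investor 1 gets 5 (best alternative 0); Investor 2 gets 7 (best alternative 4). Neither deviates — NE.
Both Low: Investor 1 gets 12 (best alternative 8); Investor 2 gets 8 (best alternative 4). Neither deviates — NE.
(Medium, Low) is not a NE: Investor 1 would switch to Low (12 > 8).
No other cell survives both best-response checks, so there are 3 pure NE.

3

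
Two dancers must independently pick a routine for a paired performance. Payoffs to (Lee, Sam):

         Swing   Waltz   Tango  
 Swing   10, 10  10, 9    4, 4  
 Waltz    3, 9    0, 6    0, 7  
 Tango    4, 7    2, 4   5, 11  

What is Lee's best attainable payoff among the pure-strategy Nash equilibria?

10

Both Swing is a pure NE (Lee: 10 ≥ 4; Sam: 10 ≥ 9). Lee gets 10.
Both Tango is a pure NE (Lee: 5 ≥ 4; Sam: 11 ≥ 7). Lee gets 5.
Every other cell has a profitable deviation for at least one player. Highest of {10, 5} is 10.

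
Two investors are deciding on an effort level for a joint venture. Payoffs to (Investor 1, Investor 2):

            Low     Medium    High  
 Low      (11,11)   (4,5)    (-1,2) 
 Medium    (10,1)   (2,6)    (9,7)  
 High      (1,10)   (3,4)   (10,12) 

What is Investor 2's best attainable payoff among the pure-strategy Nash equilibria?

12

Both Low is a pure NE (Investor 1: 11 ≥ 10; Investor 2: 11 ≥ 5). Investor 2 gets 11.
Both High is a pure NE (Investor 1: 10 ≥ 9; Investor 2: 12 ≥ 10). Investor 2 gets 12.
Every other cell has a profitable deviation for at least one player. Highest of {11, 12} is 12.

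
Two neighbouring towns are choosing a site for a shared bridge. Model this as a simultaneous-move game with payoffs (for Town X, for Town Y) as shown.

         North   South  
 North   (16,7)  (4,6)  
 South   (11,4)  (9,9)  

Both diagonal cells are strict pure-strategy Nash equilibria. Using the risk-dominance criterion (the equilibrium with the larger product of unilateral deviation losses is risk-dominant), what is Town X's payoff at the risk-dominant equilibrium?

9

At both North: Town X loses 16 − 11 = 5 by deviating; Town Y loses 7 − 6 = 1. Product = 5·1 = 5.
At both South: Town X loses 9 − 4 = 5 by deviating; Town Y loses 9 − 4 = 5. Product = 5·5 = 25.
25 > 5, so both South is risk-dominant. Town X's payoff there is 9.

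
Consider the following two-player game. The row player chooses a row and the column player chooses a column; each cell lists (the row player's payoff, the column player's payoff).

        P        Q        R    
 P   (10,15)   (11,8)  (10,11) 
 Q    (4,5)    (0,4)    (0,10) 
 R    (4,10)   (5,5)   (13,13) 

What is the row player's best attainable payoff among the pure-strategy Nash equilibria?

Both P is a pure NE (the row player: 10 ≥ 4; the column player: 15 ≥ 11). The row player gets 10.
Both R is a pure NE (the row player: 13 ≥ 10; the column player: 13 ≥ 10). The row player gets 13.
Every other cell has a profitable deviation for at least one player. Highest of {10, 13} is 13.

13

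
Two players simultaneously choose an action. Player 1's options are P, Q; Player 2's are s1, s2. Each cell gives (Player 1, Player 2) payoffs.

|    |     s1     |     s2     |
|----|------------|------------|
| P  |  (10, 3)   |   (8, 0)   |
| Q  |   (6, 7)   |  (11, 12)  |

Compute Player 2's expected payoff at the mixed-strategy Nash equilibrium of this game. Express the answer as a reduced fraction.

Player 1 mixes with probability p on P, chosen so Player 2 is indifferent: 3p + 7(1−p) = 0p + 12(1−p) gives p = 5/8.
Player 2's expected payoff is 3·5/8 + 7·3/8 = 9/2.

9/2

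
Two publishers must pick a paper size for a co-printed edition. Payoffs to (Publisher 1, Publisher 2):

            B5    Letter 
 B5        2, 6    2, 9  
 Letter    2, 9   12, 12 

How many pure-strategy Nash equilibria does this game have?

1

Both Letter: Publisher 1 gets 12 (best alternative 2); Publisher 2 gets 12 (best alternative 9). Neither deviates — NE.
Both B5 is not a NE: Publisher 2 would switch to Letter (9 > 6).
No other cell survives both best-response checks, so there is 1 pure NE.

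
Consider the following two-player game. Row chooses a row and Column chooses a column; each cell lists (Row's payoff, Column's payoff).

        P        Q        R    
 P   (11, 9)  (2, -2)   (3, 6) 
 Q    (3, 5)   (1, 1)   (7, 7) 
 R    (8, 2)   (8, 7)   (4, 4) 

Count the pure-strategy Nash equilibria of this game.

3

Both P: Row gets 11 (best alternative 8); Column gets 9 (best alternative 6). Neither deviates — NE.
(Q, R): Row gets 7 (best alternative 4); Column gets 7 (best alternative 5). Neither deviates — NE.
(R, Q): Row gets 8 (best alternative 2); Column gets 7 (best alternative 4). Neither deviates — NE.
Both Q is not a NE: Row would switch to R (8 > 1).
No other cell survives both best-response checks, so there are 3 pure NE.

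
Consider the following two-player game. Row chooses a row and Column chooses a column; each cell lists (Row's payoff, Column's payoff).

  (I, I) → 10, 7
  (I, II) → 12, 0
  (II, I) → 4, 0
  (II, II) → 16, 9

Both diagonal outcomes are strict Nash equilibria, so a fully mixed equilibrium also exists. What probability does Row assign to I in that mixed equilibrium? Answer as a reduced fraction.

9/16

Row's mix p on I must make Column indifferent between I and II.
Column's payoff from I: 7p + 0(1−p). From II: 0p + 9(1−p).
Set equal: 7p = 9(1−p) → p = 9/16.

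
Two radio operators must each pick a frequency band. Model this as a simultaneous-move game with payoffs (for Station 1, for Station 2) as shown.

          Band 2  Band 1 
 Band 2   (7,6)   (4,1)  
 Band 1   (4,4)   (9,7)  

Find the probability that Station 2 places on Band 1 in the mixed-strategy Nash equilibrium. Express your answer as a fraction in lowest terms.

3/8

Station 2's mix q on Band 2 must make Station 1 indifferent between Band 2 and Band 1.
Station 1's payoff from Band 2: 7q + 4(1−q). From Band 1: 4q + 9(1−q).
Set equal: 3q = 5(1−q) → q = 5/8.
Probability on Band 1 is 1 − 5/8 = 3/8.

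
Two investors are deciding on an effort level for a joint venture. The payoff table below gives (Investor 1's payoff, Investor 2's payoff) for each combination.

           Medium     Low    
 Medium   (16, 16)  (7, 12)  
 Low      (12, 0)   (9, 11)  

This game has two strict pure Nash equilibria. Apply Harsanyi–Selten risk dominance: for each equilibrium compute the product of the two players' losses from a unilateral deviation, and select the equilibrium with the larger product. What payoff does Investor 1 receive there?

At both Medium: Investor 1 loses 16 − 12 = 4 by deviating; Investor 2 loses 16 − 12 = 4. Product = 4·4 = 16.
At both Low: Investor 1 loses 9 − 7 = 2 by deviating; Investor 2 loses 11 − 0 = 11. Product = 2·11 = 22.
22 > 16, so both Low is risk-dominant. Investor 1's payoff there is 9.

9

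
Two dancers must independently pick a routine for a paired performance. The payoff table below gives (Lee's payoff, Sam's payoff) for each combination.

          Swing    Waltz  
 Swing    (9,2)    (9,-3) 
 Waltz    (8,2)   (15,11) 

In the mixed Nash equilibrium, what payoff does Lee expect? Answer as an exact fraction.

9

Sam mixes with probability q on Swing, chosen so Lee is indifferent: 9q + 9(1−q) = 8q + 15(1−q) gives q = 6/7.
Lee's expected payoff (from either row, since indifferent) is 9·6/7 + 9·1/7 = 9.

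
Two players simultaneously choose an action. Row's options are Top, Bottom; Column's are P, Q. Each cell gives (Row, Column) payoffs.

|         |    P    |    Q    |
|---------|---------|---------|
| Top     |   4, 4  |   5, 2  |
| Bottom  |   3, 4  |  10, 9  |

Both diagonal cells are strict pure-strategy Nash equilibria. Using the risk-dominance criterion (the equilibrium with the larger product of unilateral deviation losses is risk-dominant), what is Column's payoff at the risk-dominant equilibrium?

At (Top, P): Row loses 4 − 3 = 1 by deviating; Column loses 4 − 2 = 2. Product = 1·2 = 2.
At (Bottom, Q): Row loses 10 − 5 = 5 by deviating; Column loses 9 − 4 = 5. Product = 5·5 = 25.
25 > 2, so (Bottom, Q) is risk-dominant. Column's payoff there is 9.

9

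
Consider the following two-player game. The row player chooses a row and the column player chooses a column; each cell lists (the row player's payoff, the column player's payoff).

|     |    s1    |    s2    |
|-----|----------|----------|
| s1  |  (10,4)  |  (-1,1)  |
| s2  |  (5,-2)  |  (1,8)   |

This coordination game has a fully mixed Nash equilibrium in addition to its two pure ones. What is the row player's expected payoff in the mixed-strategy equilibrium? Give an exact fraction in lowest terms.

The column player mixes with probability q on s1, chosen so the row player is indifferent: 10q + (-1)(1−q) = 5q + 1(1−q) gives q = 2/7.
The row player's expected payoff (from either row, since indifferent) is 10·2/7 + (-1)·5/7 = 15/7.

15/7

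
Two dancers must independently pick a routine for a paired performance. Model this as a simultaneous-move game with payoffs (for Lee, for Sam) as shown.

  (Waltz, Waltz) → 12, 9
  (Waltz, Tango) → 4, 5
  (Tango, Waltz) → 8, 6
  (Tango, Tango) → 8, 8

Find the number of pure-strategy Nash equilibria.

2

Both Waltz: Lee gets 12 (best alternative 8); Sam gets 9 (best alternative 5). Neither deviates — NE.
Both Tango: Lee gets 8 (best alternative 4); Sam gets 8 (best alternative 6). Neither deviates — NE.
(Tango, Waltz) is not a NE: Lee would switch to Waltz (12 > 8).
No other cell survives both best-response checks, so there are 2 pure NE.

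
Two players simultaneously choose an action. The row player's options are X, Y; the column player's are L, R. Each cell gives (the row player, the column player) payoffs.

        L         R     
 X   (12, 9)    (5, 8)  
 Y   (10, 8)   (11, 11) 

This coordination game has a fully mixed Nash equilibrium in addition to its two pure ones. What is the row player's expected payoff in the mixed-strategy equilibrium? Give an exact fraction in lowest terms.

41/4

The column player mixes with probability q on L, chosen so the row player is indifferent: 12q + 5(1−q) = 10q + 11(1−q) gives q = 3/4.
The row player's expected payoff (from either row, since indifferent) is 12·3/4 + 5·1/4 = 41/4.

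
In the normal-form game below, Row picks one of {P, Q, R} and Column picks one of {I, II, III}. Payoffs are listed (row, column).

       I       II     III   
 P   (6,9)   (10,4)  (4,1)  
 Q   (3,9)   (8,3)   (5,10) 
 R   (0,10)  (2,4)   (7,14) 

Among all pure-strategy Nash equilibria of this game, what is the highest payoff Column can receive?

14

(P, I) is a pure NE (Row: 6 ≥ 3; Column: 9 ≥ 4). Column gets 9.
(R, III) is a pure NE (Row: 7 ≥ 5; Column: 14 ≥ 10). Column gets 14.
Every other cell has a profitable deviation for at least one player. Highest of {9, 14} is 14.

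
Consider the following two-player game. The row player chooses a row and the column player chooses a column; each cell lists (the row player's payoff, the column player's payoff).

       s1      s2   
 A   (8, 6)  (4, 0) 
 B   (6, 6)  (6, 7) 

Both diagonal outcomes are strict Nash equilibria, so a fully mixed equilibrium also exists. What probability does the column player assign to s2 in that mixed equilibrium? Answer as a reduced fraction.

1/2

The column player's mix q on s1 must make the row player indifferent between A and B.
The row player's payoff from A: 8q + 4(1−q). From B: 6q + 6(1−q).
Set equal: 2q = 2(1−q) → q = 2/4 = 1/2.
Probability on s2 is 1 − 1/2 = 1/2.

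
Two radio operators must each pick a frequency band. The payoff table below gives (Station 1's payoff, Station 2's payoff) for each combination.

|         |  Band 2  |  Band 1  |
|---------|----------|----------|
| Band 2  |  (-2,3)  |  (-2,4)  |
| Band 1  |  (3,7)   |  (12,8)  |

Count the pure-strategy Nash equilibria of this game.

1

Both Band 1: Station 1 gets 12 (best alternative -2); Station 2 gets 8 (best alternative 7). Neither deviates — NE.
Both Band 2 is not a NE: Station 1 would switch to Band 1 (3 > -2).
No other cell survives both best-response checks, so there is 1 pure NE.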